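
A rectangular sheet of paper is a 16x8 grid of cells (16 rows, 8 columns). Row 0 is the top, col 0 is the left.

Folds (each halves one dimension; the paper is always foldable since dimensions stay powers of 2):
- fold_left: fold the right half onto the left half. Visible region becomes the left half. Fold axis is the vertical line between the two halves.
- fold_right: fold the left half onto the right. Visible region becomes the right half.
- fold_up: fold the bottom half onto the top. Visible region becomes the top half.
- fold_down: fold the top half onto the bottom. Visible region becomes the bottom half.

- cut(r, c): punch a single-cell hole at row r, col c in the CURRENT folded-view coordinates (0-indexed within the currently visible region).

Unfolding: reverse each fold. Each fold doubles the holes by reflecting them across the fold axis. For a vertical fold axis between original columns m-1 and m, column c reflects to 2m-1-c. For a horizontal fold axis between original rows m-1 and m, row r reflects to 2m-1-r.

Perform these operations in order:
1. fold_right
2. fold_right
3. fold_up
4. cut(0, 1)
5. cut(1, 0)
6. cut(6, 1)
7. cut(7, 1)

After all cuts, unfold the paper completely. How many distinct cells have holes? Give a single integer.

Answer: 32

Derivation:
Op 1 fold_right: fold axis v@4; visible region now rows[0,16) x cols[4,8) = 16x4
Op 2 fold_right: fold axis v@6; visible region now rows[0,16) x cols[6,8) = 16x2
Op 3 fold_up: fold axis h@8; visible region now rows[0,8) x cols[6,8) = 8x2
Op 4 cut(0, 1): punch at orig (0,7); cuts so far [(0, 7)]; region rows[0,8) x cols[6,8) = 8x2
Op 5 cut(1, 0): punch at orig (1,6); cuts so far [(0, 7), (1, 6)]; region rows[0,8) x cols[6,8) = 8x2
Op 6 cut(6, 1): punch at orig (6,7); cuts so far [(0, 7), (1, 6), (6, 7)]; region rows[0,8) x cols[6,8) = 8x2
Op 7 cut(7, 1): punch at orig (7,7); cuts so far [(0, 7), (1, 6), (6, 7), (7, 7)]; region rows[0,8) x cols[6,8) = 8x2
Unfold 1 (reflect across h@8): 8 holes -> [(0, 7), (1, 6), (6, 7), (7, 7), (8, 7), (9, 7), (14, 6), (15, 7)]
Unfold 2 (reflect across v@6): 16 holes -> [(0, 4), (0, 7), (1, 5), (1, 6), (6, 4), (6, 7), (7, 4), (7, 7), (8, 4), (8, 7), (9, 4), (9, 7), (14, 5), (14, 6), (15, 4), (15, 7)]
Unfold 3 (reflect across v@4): 32 holes -> [(0, 0), (0, 3), (0, 4), (0, 7), (1, 1), (1, 2), (1, 5), (1, 6), (6, 0), (6, 3), (6, 4), (6, 7), (7, 0), (7, 3), (7, 4), (7, 7), (8, 0), (8, 3), (8, 4), (8, 7), (9, 0), (9, 3), (9, 4), (9, 7), (14, 1), (14, 2), (14, 5), (14, 6), (15, 0), (15, 3), (15, 4), (15, 7)]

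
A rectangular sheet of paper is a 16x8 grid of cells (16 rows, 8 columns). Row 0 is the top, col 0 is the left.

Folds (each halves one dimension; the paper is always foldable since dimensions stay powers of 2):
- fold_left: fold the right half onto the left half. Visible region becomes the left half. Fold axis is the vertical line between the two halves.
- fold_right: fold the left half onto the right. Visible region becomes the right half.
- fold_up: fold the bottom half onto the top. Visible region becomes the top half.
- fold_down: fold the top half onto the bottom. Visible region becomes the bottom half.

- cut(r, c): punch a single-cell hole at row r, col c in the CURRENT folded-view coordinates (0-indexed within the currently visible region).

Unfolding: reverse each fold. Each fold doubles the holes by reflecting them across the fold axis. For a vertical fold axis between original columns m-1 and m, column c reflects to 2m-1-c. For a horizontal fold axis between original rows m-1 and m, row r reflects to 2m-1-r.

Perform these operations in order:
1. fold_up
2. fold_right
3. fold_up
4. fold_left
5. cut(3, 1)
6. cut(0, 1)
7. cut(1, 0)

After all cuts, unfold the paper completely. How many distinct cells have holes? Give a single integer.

Op 1 fold_up: fold axis h@8; visible region now rows[0,8) x cols[0,8) = 8x8
Op 2 fold_right: fold axis v@4; visible region now rows[0,8) x cols[4,8) = 8x4
Op 3 fold_up: fold axis h@4; visible region now rows[0,4) x cols[4,8) = 4x4
Op 4 fold_left: fold axis v@6; visible region now rows[0,4) x cols[4,6) = 4x2
Op 5 cut(3, 1): punch at orig (3,5); cuts so far [(3, 5)]; region rows[0,4) x cols[4,6) = 4x2
Op 6 cut(0, 1): punch at orig (0,5); cuts so far [(0, 5), (3, 5)]; region rows[0,4) x cols[4,6) = 4x2
Op 7 cut(1, 0): punch at orig (1,4); cuts so far [(0, 5), (1, 4), (3, 5)]; region rows[0,4) x cols[4,6) = 4x2
Unfold 1 (reflect across v@6): 6 holes -> [(0, 5), (0, 6), (1, 4), (1, 7), (3, 5), (3, 6)]
Unfold 2 (reflect across h@4): 12 holes -> [(0, 5), (0, 6), (1, 4), (1, 7), (3, 5), (3, 6), (4, 5), (4, 6), (6, 4), (6, 7), (7, 5), (7, 6)]
Unfold 3 (reflect across v@4): 24 holes -> [(0, 1), (0, 2), (0, 5), (0, 6), (1, 0), (1, 3), (1, 4), (1, 7), (3, 1), (3, 2), (3, 5), (3, 6), (4, 1), (4, 2), (4, 5), (4, 6), (6, 0), (6, 3), (6, 4), (6, 7), (7, 1), (7, 2), (7, 5), (7, 6)]
Unfold 4 (reflect across h@8): 48 holes -> [(0, 1), (0, 2), (0, 5), (0, 6), (1, 0), (1, 3), (1, 4), (1, 7), (3, 1), (3, 2), (3, 5), (3, 6), (4, 1), (4, 2), (4, 5), (4, 6), (6, 0), (6, 3), (6, 4), (6, 7), (7, 1), (7, 2), (7, 5), (7, 6), (8, 1), (8, 2), (8, 5), (8, 6), (9, 0), (9, 3), (9, 4), (9, 7), (11, 1), (11, 2), (11, 5), (11, 6), (12, 1), (12, 2), (12, 5), (12, 6), (14, 0), (14, 3), (14, 4), (14, 7), (15, 1), (15, 2), (15, 5), (15, 6)]

Answer: 48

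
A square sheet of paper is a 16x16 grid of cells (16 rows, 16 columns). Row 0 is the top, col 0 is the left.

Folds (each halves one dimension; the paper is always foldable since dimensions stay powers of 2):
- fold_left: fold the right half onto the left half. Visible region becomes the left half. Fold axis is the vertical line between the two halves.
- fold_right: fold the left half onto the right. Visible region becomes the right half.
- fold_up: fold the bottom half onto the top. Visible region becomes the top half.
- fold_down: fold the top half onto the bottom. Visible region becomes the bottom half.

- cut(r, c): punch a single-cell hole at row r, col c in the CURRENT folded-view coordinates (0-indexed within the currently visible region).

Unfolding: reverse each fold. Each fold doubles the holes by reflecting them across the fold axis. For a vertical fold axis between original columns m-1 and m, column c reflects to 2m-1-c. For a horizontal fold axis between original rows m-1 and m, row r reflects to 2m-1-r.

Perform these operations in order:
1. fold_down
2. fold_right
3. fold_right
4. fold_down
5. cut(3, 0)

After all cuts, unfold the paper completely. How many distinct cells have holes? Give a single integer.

Op 1 fold_down: fold axis h@8; visible region now rows[8,16) x cols[0,16) = 8x16
Op 2 fold_right: fold axis v@8; visible region now rows[8,16) x cols[8,16) = 8x8
Op 3 fold_right: fold axis v@12; visible region now rows[8,16) x cols[12,16) = 8x4
Op 4 fold_down: fold axis h@12; visible region now rows[12,16) x cols[12,16) = 4x4
Op 5 cut(3, 0): punch at orig (15,12); cuts so far [(15, 12)]; region rows[12,16) x cols[12,16) = 4x4
Unfold 1 (reflect across h@12): 2 holes -> [(8, 12), (15, 12)]
Unfold 2 (reflect across v@12): 4 holes -> [(8, 11), (8, 12), (15, 11), (15, 12)]
Unfold 3 (reflect across v@8): 8 holes -> [(8, 3), (8, 4), (8, 11), (8, 12), (15, 3), (15, 4), (15, 11), (15, 12)]
Unfold 4 (reflect across h@8): 16 holes -> [(0, 3), (0, 4), (0, 11), (0, 12), (7, 3), (7, 4), (7, 11), (7, 12), (8, 3), (8, 4), (8, 11), (8, 12), (15, 3), (15, 4), (15, 11), (15, 12)]

Answer: 16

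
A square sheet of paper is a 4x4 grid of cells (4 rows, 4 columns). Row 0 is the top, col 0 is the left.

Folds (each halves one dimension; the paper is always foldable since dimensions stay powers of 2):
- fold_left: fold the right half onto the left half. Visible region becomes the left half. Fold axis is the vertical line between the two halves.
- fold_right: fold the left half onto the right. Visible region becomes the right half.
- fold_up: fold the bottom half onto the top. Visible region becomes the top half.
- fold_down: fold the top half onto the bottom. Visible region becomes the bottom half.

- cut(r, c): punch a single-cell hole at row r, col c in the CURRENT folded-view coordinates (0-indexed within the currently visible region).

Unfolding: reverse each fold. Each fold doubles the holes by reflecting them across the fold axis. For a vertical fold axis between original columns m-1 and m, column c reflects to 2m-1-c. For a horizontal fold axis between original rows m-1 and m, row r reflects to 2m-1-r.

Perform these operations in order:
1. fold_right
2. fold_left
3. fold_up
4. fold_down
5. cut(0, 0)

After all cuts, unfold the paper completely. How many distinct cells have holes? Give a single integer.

Op 1 fold_right: fold axis v@2; visible region now rows[0,4) x cols[2,4) = 4x2
Op 2 fold_left: fold axis v@3; visible region now rows[0,4) x cols[2,3) = 4x1
Op 3 fold_up: fold axis h@2; visible region now rows[0,2) x cols[2,3) = 2x1
Op 4 fold_down: fold axis h@1; visible region now rows[1,2) x cols[2,3) = 1x1
Op 5 cut(0, 0): punch at orig (1,2); cuts so far [(1, 2)]; region rows[1,2) x cols[2,3) = 1x1
Unfold 1 (reflect across h@1): 2 holes -> [(0, 2), (1, 2)]
Unfold 2 (reflect across h@2): 4 holes -> [(0, 2), (1, 2), (2, 2), (3, 2)]
Unfold 3 (reflect across v@3): 8 holes -> [(0, 2), (0, 3), (1, 2), (1, 3), (2, 2), (2, 3), (3, 2), (3, 3)]
Unfold 4 (reflect across v@2): 16 holes -> [(0, 0), (0, 1), (0, 2), (0, 3), (1, 0), (1, 1), (1, 2), (1, 3), (2, 0), (2, 1), (2, 2), (2, 3), (3, 0), (3, 1), (3, 2), (3, 3)]

Answer: 16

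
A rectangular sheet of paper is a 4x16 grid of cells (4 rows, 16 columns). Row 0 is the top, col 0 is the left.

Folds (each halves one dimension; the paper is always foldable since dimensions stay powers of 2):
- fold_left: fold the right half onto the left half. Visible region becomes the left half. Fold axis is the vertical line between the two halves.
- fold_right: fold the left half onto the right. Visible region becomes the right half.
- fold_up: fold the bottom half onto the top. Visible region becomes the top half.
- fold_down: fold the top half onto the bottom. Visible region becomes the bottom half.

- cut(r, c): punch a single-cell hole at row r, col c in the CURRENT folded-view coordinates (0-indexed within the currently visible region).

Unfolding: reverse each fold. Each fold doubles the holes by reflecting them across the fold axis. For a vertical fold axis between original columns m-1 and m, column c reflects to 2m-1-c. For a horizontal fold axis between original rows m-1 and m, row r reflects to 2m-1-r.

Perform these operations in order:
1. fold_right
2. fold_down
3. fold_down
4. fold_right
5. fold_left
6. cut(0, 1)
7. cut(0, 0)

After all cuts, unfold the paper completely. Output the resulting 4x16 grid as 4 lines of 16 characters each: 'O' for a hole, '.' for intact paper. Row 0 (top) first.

Op 1 fold_right: fold axis v@8; visible region now rows[0,4) x cols[8,16) = 4x8
Op 2 fold_down: fold axis h@2; visible region now rows[2,4) x cols[8,16) = 2x8
Op 3 fold_down: fold axis h@3; visible region now rows[3,4) x cols[8,16) = 1x8
Op 4 fold_right: fold axis v@12; visible region now rows[3,4) x cols[12,16) = 1x4
Op 5 fold_left: fold axis v@14; visible region now rows[3,4) x cols[12,14) = 1x2
Op 6 cut(0, 1): punch at orig (3,13); cuts so far [(3, 13)]; region rows[3,4) x cols[12,14) = 1x2
Op 7 cut(0, 0): punch at orig (3,12); cuts so far [(3, 12), (3, 13)]; region rows[3,4) x cols[12,14) = 1x2
Unfold 1 (reflect across v@14): 4 holes -> [(3, 12), (3, 13), (3, 14), (3, 15)]
Unfold 2 (reflect across v@12): 8 holes -> [(3, 8), (3, 9), (3, 10), (3, 11), (3, 12), (3, 13), (3, 14), (3, 15)]
Unfold 3 (reflect across h@3): 16 holes -> [(2, 8), (2, 9), (2, 10), (2, 11), (2, 12), (2, 13), (2, 14), (2, 15), (3, 8), (3, 9), (3, 10), (3, 11), (3, 12), (3, 13), (3, 14), (3, 15)]
Unfold 4 (reflect across h@2): 32 holes -> [(0, 8), (0, 9), (0, 10), (0, 11), (0, 12), (0, 13), (0, 14), (0, 15), (1, 8), (1, 9), (1, 10), (1, 11), (1, 12), (1, 13), (1, 14), (1, 15), (2, 8), (2, 9), (2, 10), (2, 11), (2, 12), (2, 13), (2, 14), (2, 15), (3, 8), (3, 9), (3, 10), (3, 11), (3, 12), (3, 13), (3, 14), (3, 15)]
Unfold 5 (reflect across v@8): 64 holes -> [(0, 0), (0, 1), (0, 2), (0, 3), (0, 4), (0, 5), (0, 6), (0, 7), (0, 8), (0, 9), (0, 10), (0, 11), (0, 12), (0, 13), (0, 14), (0, 15), (1, 0), (1, 1), (1, 2), (1, 3), (1, 4), (1, 5), (1, 6), (1, 7), (1, 8), (1, 9), (1, 10), (1, 11), (1, 12), (1, 13), (1, 14), (1, 15), (2, 0), (2, 1), (2, 2), (2, 3), (2, 4), (2, 5), (2, 6), (2, 7), (2, 8), (2, 9), (2, 10), (2, 11), (2, 12), (2, 13), (2, 14), (2, 15), (3, 0), (3, 1), (3, 2), (3, 3), (3, 4), (3, 5), (3, 6), (3, 7), (3, 8), (3, 9), (3, 10), (3, 11), (3, 12), (3, 13), (3, 14), (3, 15)]

Answer: OOOOOOOOOOOOOOOO
OOOOOOOOOOOOOOOO
OOOOOOOOOOOOOOOO
OOOOOOOOOOOOOOOO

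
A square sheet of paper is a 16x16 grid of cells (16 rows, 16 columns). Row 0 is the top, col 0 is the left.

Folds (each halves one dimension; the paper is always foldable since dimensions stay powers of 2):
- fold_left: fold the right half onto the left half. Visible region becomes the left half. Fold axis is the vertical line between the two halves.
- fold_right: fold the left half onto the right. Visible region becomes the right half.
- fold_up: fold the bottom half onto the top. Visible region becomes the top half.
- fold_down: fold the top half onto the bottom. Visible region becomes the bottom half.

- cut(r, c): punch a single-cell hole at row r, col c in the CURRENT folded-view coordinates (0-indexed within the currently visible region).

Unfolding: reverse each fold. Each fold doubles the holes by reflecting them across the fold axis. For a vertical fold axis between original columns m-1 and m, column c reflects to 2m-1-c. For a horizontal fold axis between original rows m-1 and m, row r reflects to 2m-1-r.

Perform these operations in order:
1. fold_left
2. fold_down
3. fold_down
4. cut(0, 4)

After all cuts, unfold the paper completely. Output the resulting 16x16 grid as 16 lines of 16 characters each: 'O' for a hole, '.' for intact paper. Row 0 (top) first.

Op 1 fold_left: fold axis v@8; visible region now rows[0,16) x cols[0,8) = 16x8
Op 2 fold_down: fold axis h@8; visible region now rows[8,16) x cols[0,8) = 8x8
Op 3 fold_down: fold axis h@12; visible region now rows[12,16) x cols[0,8) = 4x8
Op 4 cut(0, 4): punch at orig (12,4); cuts so far [(12, 4)]; region rows[12,16) x cols[0,8) = 4x8
Unfold 1 (reflect across h@12): 2 holes -> [(11, 4), (12, 4)]
Unfold 2 (reflect across h@8): 4 holes -> [(3, 4), (4, 4), (11, 4), (12, 4)]
Unfold 3 (reflect across v@8): 8 holes -> [(3, 4), (3, 11), (4, 4), (4, 11), (11, 4), (11, 11), (12, 4), (12, 11)]

Answer: ................
................
................
....O......O....
....O......O....
................
................
................
................
................
................
....O......O....
....O......O....
................
................
................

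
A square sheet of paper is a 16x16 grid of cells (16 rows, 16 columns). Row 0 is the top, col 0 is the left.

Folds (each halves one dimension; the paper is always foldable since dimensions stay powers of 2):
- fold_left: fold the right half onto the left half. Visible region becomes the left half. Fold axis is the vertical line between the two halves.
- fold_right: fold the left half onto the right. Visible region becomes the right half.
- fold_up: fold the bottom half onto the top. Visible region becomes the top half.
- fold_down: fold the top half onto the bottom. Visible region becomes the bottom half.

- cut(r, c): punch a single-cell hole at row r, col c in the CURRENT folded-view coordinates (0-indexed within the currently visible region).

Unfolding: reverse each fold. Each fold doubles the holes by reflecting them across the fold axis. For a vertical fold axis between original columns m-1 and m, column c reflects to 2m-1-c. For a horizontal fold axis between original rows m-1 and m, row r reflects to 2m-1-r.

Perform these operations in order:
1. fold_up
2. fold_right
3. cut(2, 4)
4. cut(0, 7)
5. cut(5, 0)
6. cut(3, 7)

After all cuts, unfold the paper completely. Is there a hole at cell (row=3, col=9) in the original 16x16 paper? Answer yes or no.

Op 1 fold_up: fold axis h@8; visible region now rows[0,8) x cols[0,16) = 8x16
Op 2 fold_right: fold axis v@8; visible region now rows[0,8) x cols[8,16) = 8x8
Op 3 cut(2, 4): punch at orig (2,12); cuts so far [(2, 12)]; region rows[0,8) x cols[8,16) = 8x8
Op 4 cut(0, 7): punch at orig (0,15); cuts so far [(0, 15), (2, 12)]; region rows[0,8) x cols[8,16) = 8x8
Op 5 cut(5, 0): punch at orig (5,8); cuts so far [(0, 15), (2, 12), (5, 8)]; region rows[0,8) x cols[8,16) = 8x8
Op 6 cut(3, 7): punch at orig (3,15); cuts so far [(0, 15), (2, 12), (3, 15), (5, 8)]; region rows[0,8) x cols[8,16) = 8x8
Unfold 1 (reflect across v@8): 8 holes -> [(0, 0), (0, 15), (2, 3), (2, 12), (3, 0), (3, 15), (5, 7), (5, 8)]
Unfold 2 (reflect across h@8): 16 holes -> [(0, 0), (0, 15), (2, 3), (2, 12), (3, 0), (3, 15), (5, 7), (5, 8), (10, 7), (10, 8), (12, 0), (12, 15), (13, 3), (13, 12), (15, 0), (15, 15)]
Holes: [(0, 0), (0, 15), (2, 3), (2, 12), (3, 0), (3, 15), (5, 7), (5, 8), (10, 7), (10, 8), (12, 0), (12, 15), (13, 3), (13, 12), (15, 0), (15, 15)]

Answer: no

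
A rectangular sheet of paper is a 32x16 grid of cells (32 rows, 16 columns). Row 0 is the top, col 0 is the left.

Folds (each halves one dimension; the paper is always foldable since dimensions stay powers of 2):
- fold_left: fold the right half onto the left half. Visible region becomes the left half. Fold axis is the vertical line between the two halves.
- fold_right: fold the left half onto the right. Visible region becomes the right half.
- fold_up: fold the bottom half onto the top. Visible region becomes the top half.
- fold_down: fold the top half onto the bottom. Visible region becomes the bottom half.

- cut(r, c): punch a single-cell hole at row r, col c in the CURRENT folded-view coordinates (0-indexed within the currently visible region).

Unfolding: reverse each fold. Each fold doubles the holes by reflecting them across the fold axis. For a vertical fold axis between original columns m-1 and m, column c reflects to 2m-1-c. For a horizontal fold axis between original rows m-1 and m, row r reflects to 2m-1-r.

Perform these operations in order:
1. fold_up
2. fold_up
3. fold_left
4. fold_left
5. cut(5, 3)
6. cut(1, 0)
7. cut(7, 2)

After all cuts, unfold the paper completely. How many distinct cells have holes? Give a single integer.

Answer: 48

Derivation:
Op 1 fold_up: fold axis h@16; visible region now rows[0,16) x cols[0,16) = 16x16
Op 2 fold_up: fold axis h@8; visible region now rows[0,8) x cols[0,16) = 8x16
Op 3 fold_left: fold axis v@8; visible region now rows[0,8) x cols[0,8) = 8x8
Op 4 fold_left: fold axis v@4; visible region now rows[0,8) x cols[0,4) = 8x4
Op 5 cut(5, 3): punch at orig (5,3); cuts so far [(5, 3)]; region rows[0,8) x cols[0,4) = 8x4
Op 6 cut(1, 0): punch at orig (1,0); cuts so far [(1, 0), (5, 3)]; region rows[0,8) x cols[0,4) = 8x4
Op 7 cut(7, 2): punch at orig (7,2); cuts so far [(1, 0), (5, 3), (7, 2)]; region rows[0,8) x cols[0,4) = 8x4
Unfold 1 (reflect across v@4): 6 holes -> [(1, 0), (1, 7), (5, 3), (5, 4), (7, 2), (7, 5)]
Unfold 2 (reflect across v@8): 12 holes -> [(1, 0), (1, 7), (1, 8), (1, 15), (5, 3), (5, 4), (5, 11), (5, 12), (7, 2), (7, 5), (7, 10), (7, 13)]
Unfold 3 (reflect across h@8): 24 holes -> [(1, 0), (1, 7), (1, 8), (1, 15), (5, 3), (5, 4), (5, 11), (5, 12), (7, 2), (7, 5), (7, 10), (7, 13), (8, 2), (8, 5), (8, 10), (8, 13), (10, 3), (10, 4), (10, 11), (10, 12), (14, 0), (14, 7), (14, 8), (14, 15)]
Unfold 4 (reflect across h@16): 48 holes -> [(1, 0), (1, 7), (1, 8), (1, 15), (5, 3), (5, 4), (5, 11), (5, 12), (7, 2), (7, 5), (7, 10), (7, 13), (8, 2), (8, 5), (8, 10), (8, 13), (10, 3), (10, 4), (10, 11), (10, 12), (14, 0), (14, 7), (14, 8), (14, 15), (17, 0), (17, 7), (17, 8), (17, 15), (21, 3), (21, 4), (21, 11), (21, 12), (23, 2), (23, 5), (23, 10), (23, 13), (24, 2), (24, 5), (24, 10), (24, 13), (26, 3), (26, 4), (26, 11), (26, 12), (30, 0), (30, 7), (30, 8), (30, 15)]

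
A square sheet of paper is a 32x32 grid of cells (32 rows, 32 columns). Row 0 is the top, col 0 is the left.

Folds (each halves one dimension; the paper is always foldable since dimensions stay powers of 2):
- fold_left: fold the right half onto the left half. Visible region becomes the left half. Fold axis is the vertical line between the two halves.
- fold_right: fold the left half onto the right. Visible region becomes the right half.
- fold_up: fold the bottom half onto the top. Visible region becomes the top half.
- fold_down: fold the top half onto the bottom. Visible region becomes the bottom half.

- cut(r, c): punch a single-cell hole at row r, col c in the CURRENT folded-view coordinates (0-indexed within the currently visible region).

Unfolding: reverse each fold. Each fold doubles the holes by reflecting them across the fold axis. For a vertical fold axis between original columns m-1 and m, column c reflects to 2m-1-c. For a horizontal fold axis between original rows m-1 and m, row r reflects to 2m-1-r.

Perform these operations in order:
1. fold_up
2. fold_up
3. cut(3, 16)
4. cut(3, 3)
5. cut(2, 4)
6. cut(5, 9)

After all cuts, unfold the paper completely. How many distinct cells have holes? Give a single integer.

Op 1 fold_up: fold axis h@16; visible region now rows[0,16) x cols[0,32) = 16x32
Op 2 fold_up: fold axis h@8; visible region now rows[0,8) x cols[0,32) = 8x32
Op 3 cut(3, 16): punch at orig (3,16); cuts so far [(3, 16)]; region rows[0,8) x cols[0,32) = 8x32
Op 4 cut(3, 3): punch at orig (3,3); cuts so far [(3, 3), (3, 16)]; region rows[0,8) x cols[0,32) = 8x32
Op 5 cut(2, 4): punch at orig (2,4); cuts so far [(2, 4), (3, 3), (3, 16)]; region rows[0,8) x cols[0,32) = 8x32
Op 6 cut(5, 9): punch at orig (5,9); cuts so far [(2, 4), (3, 3), (3, 16), (5, 9)]; region rows[0,8) x cols[0,32) = 8x32
Unfold 1 (reflect across h@8): 8 holes -> [(2, 4), (3, 3), (3, 16), (5, 9), (10, 9), (12, 3), (12, 16), (13, 4)]
Unfold 2 (reflect across h@16): 16 holes -> [(2, 4), (3, 3), (3, 16), (5, 9), (10, 9), (12, 3), (12, 16), (13, 4), (18, 4), (19, 3), (19, 16), (21, 9), (26, 9), (28, 3), (28, 16), (29, 4)]

Answer: 16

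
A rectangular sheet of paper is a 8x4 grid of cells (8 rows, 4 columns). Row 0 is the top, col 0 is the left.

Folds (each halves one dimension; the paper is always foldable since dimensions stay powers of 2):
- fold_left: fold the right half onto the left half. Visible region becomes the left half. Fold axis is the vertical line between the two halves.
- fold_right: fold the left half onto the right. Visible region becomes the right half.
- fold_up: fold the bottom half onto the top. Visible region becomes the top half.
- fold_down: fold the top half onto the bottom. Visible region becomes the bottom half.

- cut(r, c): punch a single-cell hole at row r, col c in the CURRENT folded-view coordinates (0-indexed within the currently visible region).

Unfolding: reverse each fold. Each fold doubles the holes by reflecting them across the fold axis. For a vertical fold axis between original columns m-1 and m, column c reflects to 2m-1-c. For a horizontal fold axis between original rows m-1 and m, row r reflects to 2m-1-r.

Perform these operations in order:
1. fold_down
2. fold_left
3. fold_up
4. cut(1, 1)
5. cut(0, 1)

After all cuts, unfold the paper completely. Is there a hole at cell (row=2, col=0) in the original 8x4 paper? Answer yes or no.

Answer: no

Derivation:
Op 1 fold_down: fold axis h@4; visible region now rows[4,8) x cols[0,4) = 4x4
Op 2 fold_left: fold axis v@2; visible region now rows[4,8) x cols[0,2) = 4x2
Op 3 fold_up: fold axis h@6; visible region now rows[4,6) x cols[0,2) = 2x2
Op 4 cut(1, 1): punch at orig (5,1); cuts so far [(5, 1)]; region rows[4,6) x cols[0,2) = 2x2
Op 5 cut(0, 1): punch at orig (4,1); cuts so far [(4, 1), (5, 1)]; region rows[4,6) x cols[0,2) = 2x2
Unfold 1 (reflect across h@6): 4 holes -> [(4, 1), (5, 1), (6, 1), (7, 1)]
Unfold 2 (reflect across v@2): 8 holes -> [(4, 1), (4, 2), (5, 1), (5, 2), (6, 1), (6, 2), (7, 1), (7, 2)]
Unfold 3 (reflect across h@4): 16 holes -> [(0, 1), (0, 2), (1, 1), (1, 2), (2, 1), (2, 2), (3, 1), (3, 2), (4, 1), (4, 2), (5, 1), (5, 2), (6, 1), (6, 2), (7, 1), (7, 2)]
Holes: [(0, 1), (0, 2), (1, 1), (1, 2), (2, 1), (2, 2), (3, 1), (3, 2), (4, 1), (4, 2), (5, 1), (5, 2), (6, 1), (6, 2), (7, 1), (7, 2)]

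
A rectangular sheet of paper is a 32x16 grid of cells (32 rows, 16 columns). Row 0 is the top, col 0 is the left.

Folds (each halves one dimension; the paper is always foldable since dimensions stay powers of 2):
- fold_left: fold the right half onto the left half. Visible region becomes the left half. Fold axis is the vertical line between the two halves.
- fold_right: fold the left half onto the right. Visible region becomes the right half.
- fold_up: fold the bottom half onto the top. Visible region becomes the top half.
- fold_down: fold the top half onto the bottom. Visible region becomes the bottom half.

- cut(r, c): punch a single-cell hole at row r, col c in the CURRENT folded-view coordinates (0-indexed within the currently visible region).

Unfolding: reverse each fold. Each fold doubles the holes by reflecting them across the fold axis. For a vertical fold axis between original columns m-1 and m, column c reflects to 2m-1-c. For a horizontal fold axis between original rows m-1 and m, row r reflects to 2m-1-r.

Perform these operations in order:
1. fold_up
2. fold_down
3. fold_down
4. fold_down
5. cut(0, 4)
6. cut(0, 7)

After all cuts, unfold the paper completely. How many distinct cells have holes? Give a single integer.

Answer: 32

Derivation:
Op 1 fold_up: fold axis h@16; visible region now rows[0,16) x cols[0,16) = 16x16
Op 2 fold_down: fold axis h@8; visible region now rows[8,16) x cols[0,16) = 8x16
Op 3 fold_down: fold axis h@12; visible region now rows[12,16) x cols[0,16) = 4x16
Op 4 fold_down: fold axis h@14; visible region now rows[14,16) x cols[0,16) = 2x16
Op 5 cut(0, 4): punch at orig (14,4); cuts so far [(14, 4)]; region rows[14,16) x cols[0,16) = 2x16
Op 6 cut(0, 7): punch at orig (14,7); cuts so far [(14, 4), (14, 7)]; region rows[14,16) x cols[0,16) = 2x16
Unfold 1 (reflect across h@14): 4 holes -> [(13, 4), (13, 7), (14, 4), (14, 7)]
Unfold 2 (reflect across h@12): 8 holes -> [(9, 4), (9, 7), (10, 4), (10, 7), (13, 4), (13, 7), (14, 4), (14, 7)]
Unfold 3 (reflect across h@8): 16 holes -> [(1, 4), (1, 7), (2, 4), (2, 7), (5, 4), (5, 7), (6, 4), (6, 7), (9, 4), (9, 7), (10, 4), (10, 7), (13, 4), (13, 7), (14, 4), (14, 7)]
Unfold 4 (reflect across h@16): 32 holes -> [(1, 4), (1, 7), (2, 4), (2, 7), (5, 4), (5, 7), (6, 4), (6, 7), (9, 4), (9, 7), (10, 4), (10, 7), (13, 4), (13, 7), (14, 4), (14, 7), (17, 4), (17, 7), (18, 4), (18, 7), (21, 4), (21, 7), (22, 4), (22, 7), (25, 4), (25, 7), (26, 4), (26, 7), (29, 4), (29, 7), (30, 4), (30, 7)]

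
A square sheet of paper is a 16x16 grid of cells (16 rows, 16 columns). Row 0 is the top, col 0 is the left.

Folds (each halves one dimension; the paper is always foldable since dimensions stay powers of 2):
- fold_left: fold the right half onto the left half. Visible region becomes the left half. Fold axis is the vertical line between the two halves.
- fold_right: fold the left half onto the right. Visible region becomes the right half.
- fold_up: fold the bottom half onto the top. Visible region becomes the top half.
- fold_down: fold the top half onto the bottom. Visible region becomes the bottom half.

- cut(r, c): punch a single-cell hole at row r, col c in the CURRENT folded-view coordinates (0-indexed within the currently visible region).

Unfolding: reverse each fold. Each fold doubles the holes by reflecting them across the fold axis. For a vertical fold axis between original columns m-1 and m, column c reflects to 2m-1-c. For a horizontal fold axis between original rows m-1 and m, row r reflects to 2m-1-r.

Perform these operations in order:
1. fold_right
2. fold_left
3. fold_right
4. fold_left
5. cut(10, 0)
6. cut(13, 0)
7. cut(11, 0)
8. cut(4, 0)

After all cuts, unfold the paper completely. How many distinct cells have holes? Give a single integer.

Answer: 64

Derivation:
Op 1 fold_right: fold axis v@8; visible region now rows[0,16) x cols[8,16) = 16x8
Op 2 fold_left: fold axis v@12; visible region now rows[0,16) x cols[8,12) = 16x4
Op 3 fold_right: fold axis v@10; visible region now rows[0,16) x cols[10,12) = 16x2
Op 4 fold_left: fold axis v@11; visible region now rows[0,16) x cols[10,11) = 16x1
Op 5 cut(10, 0): punch at orig (10,10); cuts so far [(10, 10)]; region rows[0,16) x cols[10,11) = 16x1
Op 6 cut(13, 0): punch at orig (13,10); cuts so far [(10, 10), (13, 10)]; region rows[0,16) x cols[10,11) = 16x1
Op 7 cut(11, 0): punch at orig (11,10); cuts so far [(10, 10), (11, 10), (13, 10)]; region rows[0,16) x cols[10,11) = 16x1
Op 8 cut(4, 0): punch at orig (4,10); cuts so far [(4, 10), (10, 10), (11, 10), (13, 10)]; region rows[0,16) x cols[10,11) = 16x1
Unfold 1 (reflect across v@11): 8 holes -> [(4, 10), (4, 11), (10, 10), (10, 11), (11, 10), (11, 11), (13, 10), (13, 11)]
Unfold 2 (reflect across v@10): 16 holes -> [(4, 8), (4, 9), (4, 10), (4, 11), (10, 8), (10, 9), (10, 10), (10, 11), (11, 8), (11, 9), (11, 10), (11, 11), (13, 8), (13, 9), (13, 10), (13, 11)]
Unfold 3 (reflect across v@12): 32 holes -> [(4, 8), (4, 9), (4, 10), (4, 11), (4, 12), (4, 13), (4, 14), (4, 15), (10, 8), (10, 9), (10, 10), (10, 11), (10, 12), (10, 13), (10, 14), (10, 15), (11, 8), (11, 9), (11, 10), (11, 11), (11, 12), (11, 13), (11, 14), (11, 15), (13, 8), (13, 9), (13, 10), (13, 11), (13, 12), (13, 13), (13, 14), (13, 15)]
Unfold 4 (reflect across v@8): 64 holes -> [(4, 0), (4, 1), (4, 2), (4, 3), (4, 4), (4, 5), (4, 6), (4, 7), (4, 8), (4, 9), (4, 10), (4, 11), (4, 12), (4, 13), (4, 14), (4, 15), (10, 0), (10, 1), (10, 2), (10, 3), (10, 4), (10, 5), (10, 6), (10, 7), (10, 8), (10, 9), (10, 10), (10, 11), (10, 12), (10, 13), (10, 14), (10, 15), (11, 0), (11, 1), (11, 2), (11, 3), (11, 4), (11, 5), (11, 6), (11, 7), (11, 8), (11, 9), (11, 10), (11, 11), (11, 12), (11, 13), (11, 14), (11, 15), (13, 0), (13, 1), (13, 2), (13, 3), (13, 4), (13, 5), (13, 6), (13, 7), (13, 8), (13, 9), (13, 10), (13, 11), (13, 12), (13, 13), (13, 14), (13, 15)]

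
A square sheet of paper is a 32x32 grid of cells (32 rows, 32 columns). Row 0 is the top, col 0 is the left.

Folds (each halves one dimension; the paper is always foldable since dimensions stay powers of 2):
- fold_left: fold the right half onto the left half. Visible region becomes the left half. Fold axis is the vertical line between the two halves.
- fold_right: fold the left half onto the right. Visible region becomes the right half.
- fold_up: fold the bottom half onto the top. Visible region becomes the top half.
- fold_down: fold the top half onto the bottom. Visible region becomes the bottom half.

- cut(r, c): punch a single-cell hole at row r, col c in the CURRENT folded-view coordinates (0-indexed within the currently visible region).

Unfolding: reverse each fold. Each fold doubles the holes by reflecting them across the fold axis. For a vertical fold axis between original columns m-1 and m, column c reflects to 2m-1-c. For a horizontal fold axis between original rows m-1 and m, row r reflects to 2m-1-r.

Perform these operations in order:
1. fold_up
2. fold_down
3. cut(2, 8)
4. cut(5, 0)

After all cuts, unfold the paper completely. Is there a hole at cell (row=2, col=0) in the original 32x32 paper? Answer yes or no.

Answer: yes

Derivation:
Op 1 fold_up: fold axis h@16; visible region now rows[0,16) x cols[0,32) = 16x32
Op 2 fold_down: fold axis h@8; visible region now rows[8,16) x cols[0,32) = 8x32
Op 3 cut(2, 8): punch at orig (10,8); cuts so far [(10, 8)]; region rows[8,16) x cols[0,32) = 8x32
Op 4 cut(5, 0): punch at orig (13,0); cuts so far [(10, 8), (13, 0)]; region rows[8,16) x cols[0,32) = 8x32
Unfold 1 (reflect across h@8): 4 holes -> [(2, 0), (5, 8), (10, 8), (13, 0)]
Unfold 2 (reflect across h@16): 8 holes -> [(2, 0), (5, 8), (10, 8), (13, 0), (18, 0), (21, 8), (26, 8), (29, 0)]
Holes: [(2, 0), (5, 8), (10, 8), (13, 0), (18, 0), (21, 8), (26, 8), (29, 0)]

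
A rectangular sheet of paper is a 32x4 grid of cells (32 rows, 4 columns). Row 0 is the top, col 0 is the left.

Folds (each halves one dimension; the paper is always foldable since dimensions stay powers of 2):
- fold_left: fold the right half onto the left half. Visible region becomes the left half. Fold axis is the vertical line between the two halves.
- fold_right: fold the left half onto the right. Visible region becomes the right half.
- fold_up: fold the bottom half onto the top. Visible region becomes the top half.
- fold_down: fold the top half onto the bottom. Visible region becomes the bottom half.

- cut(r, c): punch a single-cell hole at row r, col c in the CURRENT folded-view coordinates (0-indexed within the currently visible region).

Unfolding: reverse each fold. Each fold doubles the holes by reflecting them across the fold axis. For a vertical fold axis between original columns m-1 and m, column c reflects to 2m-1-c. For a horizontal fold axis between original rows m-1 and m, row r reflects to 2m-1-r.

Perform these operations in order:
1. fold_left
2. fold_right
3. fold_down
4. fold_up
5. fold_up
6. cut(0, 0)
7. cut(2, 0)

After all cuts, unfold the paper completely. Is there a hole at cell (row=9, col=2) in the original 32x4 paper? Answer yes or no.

Op 1 fold_left: fold axis v@2; visible region now rows[0,32) x cols[0,2) = 32x2
Op 2 fold_right: fold axis v@1; visible region now rows[0,32) x cols[1,2) = 32x1
Op 3 fold_down: fold axis h@16; visible region now rows[16,32) x cols[1,2) = 16x1
Op 4 fold_up: fold axis h@24; visible region now rows[16,24) x cols[1,2) = 8x1
Op 5 fold_up: fold axis h@20; visible region now rows[16,20) x cols[1,2) = 4x1
Op 6 cut(0, 0): punch at orig (16,1); cuts so far [(16, 1)]; region rows[16,20) x cols[1,2) = 4x1
Op 7 cut(2, 0): punch at orig (18,1); cuts so far [(16, 1), (18, 1)]; region rows[16,20) x cols[1,2) = 4x1
Unfold 1 (reflect across h@20): 4 holes -> [(16, 1), (18, 1), (21, 1), (23, 1)]
Unfold 2 (reflect across h@24): 8 holes -> [(16, 1), (18, 1), (21, 1), (23, 1), (24, 1), (26, 1), (29, 1), (31, 1)]
Unfold 3 (reflect across h@16): 16 holes -> [(0, 1), (2, 1), (5, 1), (7, 1), (8, 1), (10, 1), (13, 1), (15, 1), (16, 1), (18, 1), (21, 1), (23, 1), (24, 1), (26, 1), (29, 1), (31, 1)]
Unfold 4 (reflect across v@1): 32 holes -> [(0, 0), (0, 1), (2, 0), (2, 1), (5, 0), (5, 1), (7, 0), (7, 1), (8, 0), (8, 1), (10, 0), (10, 1), (13, 0), (13, 1), (15, 0), (15, 1), (16, 0), (16, 1), (18, 0), (18, 1), (21, 0), (21, 1), (23, 0), (23, 1), (24, 0), (24, 1), (26, 0), (26, 1), (29, 0), (29, 1), (31, 0), (31, 1)]
Unfold 5 (reflect across v@2): 64 holes -> [(0, 0), (0, 1), (0, 2), (0, 3), (2, 0), (2, 1), (2, 2), (2, 3), (5, 0), (5, 1), (5, 2), (5, 3), (7, 0), (7, 1), (7, 2), (7, 3), (8, 0), (8, 1), (8, 2), (8, 3), (10, 0), (10, 1), (10, 2), (10, 3), (13, 0), (13, 1), (13, 2), (13, 3), (15, 0), (15, 1), (15, 2), (15, 3), (16, 0), (16, 1), (16, 2), (16, 3), (18, 0), (18, 1), (18, 2), (18, 3), (21, 0), (21, 1), (21, 2), (21, 3), (23, 0), (23, 1), (23, 2), (23, 3), (24, 0), (24, 1), (24, 2), (24, 3), (26, 0), (26, 1), (26, 2), (26, 3), (29, 0), (29, 1), (29, 2), (29, 3), (31, 0), (31, 1), (31, 2), (31, 3)]
Holes: [(0, 0), (0, 1), (0, 2), (0, 3), (2, 0), (2, 1), (2, 2), (2, 3), (5, 0), (5, 1), (5, 2), (5, 3), (7, 0), (7, 1), (7, 2), (7, 3), (8, 0), (8, 1), (8, 2), (8, 3), (10, 0), (10, 1), (10, 2), (10, 3), (13, 0), (13, 1), (13, 2), (13, 3), (15, 0), (15, 1), (15, 2), (15, 3), (16, 0), (16, 1), (16, 2), (16, 3), (18, 0), (18, 1), (18, 2), (18, 3), (21, 0), (21, 1), (21, 2), (21, 3), (23, 0), (23, 1), (23, 2), (23, 3), (24, 0), (24, 1), (24, 2), (24, 3), (26, 0), (26, 1), (26, 2), (26, 3), (29, 0), (29, 1), (29, 2), (29, 3), (31, 0), (31, 1), (31, 2), (31, 3)]

Answer: no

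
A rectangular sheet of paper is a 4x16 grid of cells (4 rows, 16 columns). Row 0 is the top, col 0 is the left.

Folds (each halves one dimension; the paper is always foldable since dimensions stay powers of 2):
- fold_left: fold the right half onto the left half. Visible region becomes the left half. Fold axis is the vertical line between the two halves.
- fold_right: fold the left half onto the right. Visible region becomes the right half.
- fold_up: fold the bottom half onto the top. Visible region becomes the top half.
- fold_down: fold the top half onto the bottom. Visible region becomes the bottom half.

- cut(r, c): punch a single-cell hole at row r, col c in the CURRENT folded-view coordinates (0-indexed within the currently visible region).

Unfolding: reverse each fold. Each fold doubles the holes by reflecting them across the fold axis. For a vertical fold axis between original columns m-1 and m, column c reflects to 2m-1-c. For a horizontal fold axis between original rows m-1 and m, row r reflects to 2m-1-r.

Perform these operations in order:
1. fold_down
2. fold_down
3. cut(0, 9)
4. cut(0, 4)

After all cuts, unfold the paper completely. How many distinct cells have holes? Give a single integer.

Op 1 fold_down: fold axis h@2; visible region now rows[2,4) x cols[0,16) = 2x16
Op 2 fold_down: fold axis h@3; visible region now rows[3,4) x cols[0,16) = 1x16
Op 3 cut(0, 9): punch at orig (3,9); cuts so far [(3, 9)]; region rows[3,4) x cols[0,16) = 1x16
Op 4 cut(0, 4): punch at orig (3,4); cuts so far [(3, 4), (3, 9)]; region rows[3,4) x cols[0,16) = 1x16
Unfold 1 (reflect across h@3): 4 holes -> [(2, 4), (2, 9), (3, 4), (3, 9)]
Unfold 2 (reflect across h@2): 8 holes -> [(0, 4), (0, 9), (1, 4), (1, 9), (2, 4), (2, 9), (3, 4), (3, 9)]

Answer: 8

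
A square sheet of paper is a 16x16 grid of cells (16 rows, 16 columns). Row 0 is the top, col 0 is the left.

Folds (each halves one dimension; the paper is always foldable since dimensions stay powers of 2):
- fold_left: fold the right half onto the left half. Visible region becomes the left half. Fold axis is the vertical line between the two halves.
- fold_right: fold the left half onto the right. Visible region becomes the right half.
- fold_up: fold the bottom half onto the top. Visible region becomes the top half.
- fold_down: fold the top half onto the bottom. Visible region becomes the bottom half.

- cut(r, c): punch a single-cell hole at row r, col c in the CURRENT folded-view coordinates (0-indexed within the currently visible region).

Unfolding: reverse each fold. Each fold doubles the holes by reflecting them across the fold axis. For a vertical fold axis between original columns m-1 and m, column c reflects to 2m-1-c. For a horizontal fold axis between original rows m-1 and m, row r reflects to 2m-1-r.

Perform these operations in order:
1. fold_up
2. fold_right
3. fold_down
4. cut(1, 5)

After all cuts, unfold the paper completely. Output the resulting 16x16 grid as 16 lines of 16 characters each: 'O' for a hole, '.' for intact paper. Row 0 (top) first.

Answer: ................
................
..O..........O..
................
................
..O..........O..
................
................
................
................
..O..........O..
................
................
..O..........O..
................
................

Derivation:
Op 1 fold_up: fold axis h@8; visible region now rows[0,8) x cols[0,16) = 8x16
Op 2 fold_right: fold axis v@8; visible region now rows[0,8) x cols[8,16) = 8x8
Op 3 fold_down: fold axis h@4; visible region now rows[4,8) x cols[8,16) = 4x8
Op 4 cut(1, 5): punch at orig (5,13); cuts so far [(5, 13)]; region rows[4,8) x cols[8,16) = 4x8
Unfold 1 (reflect across h@4): 2 holes -> [(2, 13), (5, 13)]
Unfold 2 (reflect across v@8): 4 holes -> [(2, 2), (2, 13), (5, 2), (5, 13)]
Unfold 3 (reflect across h@8): 8 holes -> [(2, 2), (2, 13), (5, 2), (5, 13), (10, 2), (10, 13), (13, 2), (13, 13)]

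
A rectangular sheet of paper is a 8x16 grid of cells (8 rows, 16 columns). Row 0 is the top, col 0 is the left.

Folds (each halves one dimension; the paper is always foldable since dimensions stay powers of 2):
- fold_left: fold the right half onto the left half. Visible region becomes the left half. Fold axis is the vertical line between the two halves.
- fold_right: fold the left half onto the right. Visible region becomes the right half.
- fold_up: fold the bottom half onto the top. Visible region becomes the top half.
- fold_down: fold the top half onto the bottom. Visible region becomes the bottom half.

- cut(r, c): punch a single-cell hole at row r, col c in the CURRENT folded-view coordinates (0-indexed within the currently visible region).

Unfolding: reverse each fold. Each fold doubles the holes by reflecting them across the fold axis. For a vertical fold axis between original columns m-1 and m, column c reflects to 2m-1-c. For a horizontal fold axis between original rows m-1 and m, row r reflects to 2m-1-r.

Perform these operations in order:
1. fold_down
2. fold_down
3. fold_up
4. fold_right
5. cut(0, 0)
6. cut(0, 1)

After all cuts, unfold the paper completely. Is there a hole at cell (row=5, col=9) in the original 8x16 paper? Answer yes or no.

Op 1 fold_down: fold axis h@4; visible region now rows[4,8) x cols[0,16) = 4x16
Op 2 fold_down: fold axis h@6; visible region now rows[6,8) x cols[0,16) = 2x16
Op 3 fold_up: fold axis h@7; visible region now rows[6,7) x cols[0,16) = 1x16
Op 4 fold_right: fold axis v@8; visible region now rows[6,7) x cols[8,16) = 1x8
Op 5 cut(0, 0): punch at orig (6,8); cuts so far [(6, 8)]; region rows[6,7) x cols[8,16) = 1x8
Op 6 cut(0, 1): punch at orig (6,9); cuts so far [(6, 8), (6, 9)]; region rows[6,7) x cols[8,16) = 1x8
Unfold 1 (reflect across v@8): 4 holes -> [(6, 6), (6, 7), (6, 8), (6, 9)]
Unfold 2 (reflect across h@7): 8 holes -> [(6, 6), (6, 7), (6, 8), (6, 9), (7, 6), (7, 7), (7, 8), (7, 9)]
Unfold 3 (reflect across h@6): 16 holes -> [(4, 6), (4, 7), (4, 8), (4, 9), (5, 6), (5, 7), (5, 8), (5, 9), (6, 6), (6, 7), (6, 8), (6, 9), (7, 6), (7, 7), (7, 8), (7, 9)]
Unfold 4 (reflect across h@4): 32 holes -> [(0, 6), (0, 7), (0, 8), (0, 9), (1, 6), (1, 7), (1, 8), (1, 9), (2, 6), (2, 7), (2, 8), (2, 9), (3, 6), (3, 7), (3, 8), (3, 9), (4, 6), (4, 7), (4, 8), (4, 9), (5, 6), (5, 7), (5, 8), (5, 9), (6, 6), (6, 7), (6, 8), (6, 9), (7, 6), (7, 7), (7, 8), (7, 9)]
Holes: [(0, 6), (0, 7), (0, 8), (0, 9), (1, 6), (1, 7), (1, 8), (1, 9), (2, 6), (2, 7), (2, 8), (2, 9), (3, 6), (3, 7), (3, 8), (3, 9), (4, 6), (4, 7), (4, 8), (4, 9), (5, 6), (5, 7), (5, 8), (5, 9), (6, 6), (6, 7), (6, 8), (6, 9), (7, 6), (7, 7), (7, 8), (7, 9)]

Answer: yes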